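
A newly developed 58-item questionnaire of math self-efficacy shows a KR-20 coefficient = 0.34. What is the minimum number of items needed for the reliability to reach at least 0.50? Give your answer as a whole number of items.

n = 0.50(1 − 0.34) / [0.34(1 − 0.50)]
  = 0.3300 / 0.1700 = 1.9412
Items needed = n × 58 = 1.9412 × 58 ≈ 112.59 → round up to 113

113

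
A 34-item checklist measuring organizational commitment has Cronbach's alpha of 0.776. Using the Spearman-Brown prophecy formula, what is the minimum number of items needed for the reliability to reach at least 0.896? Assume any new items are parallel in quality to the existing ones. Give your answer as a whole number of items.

n = 0.896(1 − 0.776) / [0.776(1 − 0.896)]
  = 0.200704 / 0.080704 = 2.4869
2.4869 × 34 = 84.55 → 85 items

85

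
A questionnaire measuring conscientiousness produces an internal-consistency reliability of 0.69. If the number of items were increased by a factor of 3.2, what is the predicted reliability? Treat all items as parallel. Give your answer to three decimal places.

0.877

Spearman-Brown: r_new = n·r / (1 + (n − 1)·r)
r_new = 3.2·0.69 / [1 + (3.2 − 1)·0.69]
     = 2.2080 / 2.5180 = 0.8769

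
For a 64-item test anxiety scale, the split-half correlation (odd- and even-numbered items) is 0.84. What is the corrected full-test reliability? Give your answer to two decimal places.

Each half is half the length of the full test, so the full test is n = 2 times a half.
r_full = 2r_hh / (1 + r_hh) = 2 × 0.84 / (1 + 0.84)
r_full = 1.6800 / 1.8400 ≈ 0.9130

0.91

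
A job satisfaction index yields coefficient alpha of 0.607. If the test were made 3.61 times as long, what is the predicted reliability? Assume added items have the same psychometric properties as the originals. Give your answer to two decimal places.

r_new = (3.61 × 0.607) / (1 + (3.61 − 1) × 0.607)
r_new = 2.1913 / 2.5843 ≈ 0.8479

0.85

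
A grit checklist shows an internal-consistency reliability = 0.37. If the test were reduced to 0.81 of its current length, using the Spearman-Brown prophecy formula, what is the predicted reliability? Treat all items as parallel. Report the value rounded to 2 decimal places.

r_new = (0.81 × 0.37) / (1 + (0.81 − 1) × 0.37)
     = 0.2997 / 0.9297 = 0.3224

0.32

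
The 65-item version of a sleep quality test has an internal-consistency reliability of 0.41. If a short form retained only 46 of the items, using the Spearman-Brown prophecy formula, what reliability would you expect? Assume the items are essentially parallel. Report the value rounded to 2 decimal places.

n = 46/65 = 0.7077
r_new = (0.7077 × 0.41) / (1 + (0.7077 − 1) × 0.41)
     = 0.2902 / 0.8802 = 0.3297

0.33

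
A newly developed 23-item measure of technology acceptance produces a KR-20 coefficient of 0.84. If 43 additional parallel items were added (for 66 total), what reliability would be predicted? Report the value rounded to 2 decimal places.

0.94

The new length is 66/23 = 2.8696 times the old.
Apply the Spearman-Brown prophecy formula, r' = nr / [1 + (n − 1)r]:
r_new = 2.8696·0.84 / [1 + (2.8696 − 1)·0.84]
r_new = 2.4105 / 2.5705 ≈ 0.9378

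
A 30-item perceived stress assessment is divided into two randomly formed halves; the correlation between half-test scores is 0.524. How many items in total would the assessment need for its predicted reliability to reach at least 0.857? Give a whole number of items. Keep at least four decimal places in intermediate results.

r_full = 2(0.524)/(1 + 0.524) = 0.6877
n = r_tgt(1 − r_full) / [r_full(1 − r_tgt)] = 0.857 × 0.3123 / (0.6877 × 0.143) ≈ 2.7216
Items = 2.7216 × 30 ≈ 81.65 → 82

82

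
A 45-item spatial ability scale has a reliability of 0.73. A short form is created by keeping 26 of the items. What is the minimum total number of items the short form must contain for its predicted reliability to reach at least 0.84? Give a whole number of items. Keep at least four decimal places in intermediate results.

Short-form reliability: n = 26/45 = 0.5778; r_26 = n·r/(1+(n−1)r) ≈ 0.6097
Then solve for n' with r_old = 0.6097, r_target = 0.84: n' = 0.84(1 − 0.6097)/[0.6097(1 − 0.84)] = 3.3608
Items = 3.3608 × 26 ≈ 87.38 → 88

88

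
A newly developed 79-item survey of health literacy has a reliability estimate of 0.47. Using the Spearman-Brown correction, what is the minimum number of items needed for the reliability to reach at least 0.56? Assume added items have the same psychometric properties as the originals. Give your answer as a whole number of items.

Invert Spearman-Brown to solve for n:
n = r*(1 − r) / [ r (1 − r*) ]
n = 0.56(1 − 0.47) / [0.47(1 − 0.56)]
n = 0.2968 / 0.2068 ≈ 1.4352
Items needed = n × 79 = 1.4352 × 79 ≈ 113.38 → round up to 114

114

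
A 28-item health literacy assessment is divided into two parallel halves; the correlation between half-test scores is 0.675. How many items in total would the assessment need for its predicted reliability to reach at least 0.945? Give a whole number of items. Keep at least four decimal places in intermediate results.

116

r_full = 2(0.675)/(1 + 0.675) = 0.8060
Solve Spearman-Brown for n: n = 0.945(1 − 0.8060) / [0.8060(1 − 0.945)] = 4.1356
Required items = 4.1356 × 28 = 115.80, so 116 items.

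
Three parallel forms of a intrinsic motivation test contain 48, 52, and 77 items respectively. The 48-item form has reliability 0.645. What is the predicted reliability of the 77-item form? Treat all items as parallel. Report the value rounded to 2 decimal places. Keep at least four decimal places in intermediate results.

Only the ratio of lengths matters: n = 77/48 = 1.6042
r_{77} = n·r / (1 + (n − 1)·r) = 1.0347 / 1.3897 ≈ 0.7445

0.74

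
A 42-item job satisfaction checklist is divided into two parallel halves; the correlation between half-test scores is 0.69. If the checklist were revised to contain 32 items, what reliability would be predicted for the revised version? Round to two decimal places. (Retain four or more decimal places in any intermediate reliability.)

First correct the split-half correlation to full-test reliability: r_full = 2 × 0.69 / (1 + 0.69) ≈ 0.8166
Then adjust to 32 items: n = 32/42 = 0.7619
r_new = n·r_full / (1 + (n − 1)·r_full) = 0.6222 / 0.8056 ≈ 0.7723

0.77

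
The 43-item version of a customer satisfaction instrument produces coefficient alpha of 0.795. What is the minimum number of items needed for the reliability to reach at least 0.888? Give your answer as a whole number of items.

n = 0.888(1 − 0.795) / [0.795(1 − 0.888)]
n = 0.182040 / 0.089040 ≈ 2.0445
So the test needs 2.0445 × 43 ≈ 87.91 items; rounding up, 88.

88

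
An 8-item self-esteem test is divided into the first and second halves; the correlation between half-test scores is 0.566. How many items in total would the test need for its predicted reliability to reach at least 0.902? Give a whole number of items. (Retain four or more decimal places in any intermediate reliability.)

29

r_full = 2(0.566)/(1 + 0.566) = 0.7229
Solve Spearman-Brown for n: n = 0.902(1 − 0.7229) / [0.7229(1 − 0.902)] = 3.5281
Required items = 3.5281 × 8 = 28.22, so 29 items.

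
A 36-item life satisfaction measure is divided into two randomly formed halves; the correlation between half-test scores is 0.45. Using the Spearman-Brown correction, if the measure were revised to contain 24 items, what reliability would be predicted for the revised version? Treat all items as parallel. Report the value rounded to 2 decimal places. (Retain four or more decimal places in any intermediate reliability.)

First correct the split-half correlation to full-test reliability: r_full = 2 × 0.45 / (1 + 0.45) ≈ 0.6207
Then adjust to 24 items: n = 24/36 = 0.6667
r_new = n·r_full / (1 + (n − 1)·r_full) = 0.4138 / 0.7931 ≈ 0.5218

0.52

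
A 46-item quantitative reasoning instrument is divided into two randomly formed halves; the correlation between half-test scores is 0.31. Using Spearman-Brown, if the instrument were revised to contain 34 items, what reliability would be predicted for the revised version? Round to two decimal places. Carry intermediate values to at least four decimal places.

0.40

First correct the split-half correlation to full-test reliability: r_full = 2 × 0.31 / (1 + 0.31) ≈ 0.4733
Length factor from 46 to 34 items: n = 34/46 = 0.7391
r_new = n·r_full / (1 + (n − 1)·r_full) = 0.3498 / 0.8765 ≈ 0.3991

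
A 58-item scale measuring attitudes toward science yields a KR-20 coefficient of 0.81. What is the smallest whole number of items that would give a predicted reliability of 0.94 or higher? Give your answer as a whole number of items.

214

n = 0.94 × (1 − 0.81) / [ 0.81 × (1 − 0.94) ]
n = 0.1786 / 0.0486 ≈ 3.6749
So the test needs 3.6749 × 58 ≈ 213.14 items; rounding up, 214.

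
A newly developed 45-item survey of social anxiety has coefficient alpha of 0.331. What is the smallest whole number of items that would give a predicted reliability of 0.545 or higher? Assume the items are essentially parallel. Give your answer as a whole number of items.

Rearranging the Spearman-Brown formula for n,
n = r_target (1 − r_old) / [ r_old (1 − r_target) ]
n = 0.545(1 − 0.331) / [0.331(1 − 0.545)]
  = 0.364605 / 0.150605 = 2.4209
So the test needs 2.4209 × 45 ≈ 108.94 items; rounding up, 109.

109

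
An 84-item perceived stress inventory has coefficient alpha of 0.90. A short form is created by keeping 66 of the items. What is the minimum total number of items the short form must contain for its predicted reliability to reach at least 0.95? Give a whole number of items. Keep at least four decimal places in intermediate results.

178

First, r for the 66-item form: n = 66/84 = 0.7857, so r_66 = 0.7857·0.90/(1 + (0.7857 − 1)·0.90) = 0.8761
Then solve for n' with r_old = 0.8761, r_target = 0.95: n' = 0.95(1 − 0.8761)/[0.8761(1 − 0.95)] = 2.6870
Total items = 2.6870 × 66 = 177.34, rounded up to 178.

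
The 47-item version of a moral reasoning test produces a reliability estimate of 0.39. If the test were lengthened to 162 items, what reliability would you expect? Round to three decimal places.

0.688

Length ratio n = 162/47 = 3.4468
r_new = 3.4468·0.39 / [1 + (3.4468 − 1)·0.39]
r_new = 1.3443 / 1.9543 ≈ 0.6879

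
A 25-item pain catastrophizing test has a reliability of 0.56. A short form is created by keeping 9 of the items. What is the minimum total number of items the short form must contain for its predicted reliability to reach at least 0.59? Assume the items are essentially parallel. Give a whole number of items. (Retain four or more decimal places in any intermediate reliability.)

First, r for the 9-item form: n = 9/25 = 0.3600, so r_9 = 0.3600·0.56/(1 + (0.3600 − 1)·0.56) = 0.3142
Then solve for n' with r_old = 0.3142, r_target = 0.59: n' = 0.59(1 − 0.3142)/[0.3142(1 − 0.59)] = 3.1409
Items = 3.1409 × 9 ≈ 28.27 → 29

29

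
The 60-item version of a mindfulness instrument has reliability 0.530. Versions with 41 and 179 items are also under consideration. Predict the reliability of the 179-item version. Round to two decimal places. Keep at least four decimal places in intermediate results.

Only the ratio of lengths matters: n = 179/60 = 2.9833
r_{179} = n·r / (1 + (n − 1)·r) = 1.5811 / 2.0511 ≈ 0.7709

0.77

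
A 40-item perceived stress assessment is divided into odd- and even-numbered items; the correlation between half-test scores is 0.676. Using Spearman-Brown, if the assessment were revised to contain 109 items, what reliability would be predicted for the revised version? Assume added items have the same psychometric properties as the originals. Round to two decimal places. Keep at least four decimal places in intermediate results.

Spearman-Brown correction (n = 2): r_full = 2·0.676/(1 + 0.676) = 0.8067
Then adjust to 109 items: n = 109/40 = 2.7250
r_new = n·r_full / (1 + (n − 1)·r_full) = 2.1983 / 2.3916 ≈ 0.9192

0.92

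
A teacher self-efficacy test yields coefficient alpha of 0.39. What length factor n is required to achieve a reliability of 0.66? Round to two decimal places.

n = [0.66 × 0.61] / [0.39 × 0.34]
  = 0.4026 / 0.1326 = 3.0362

3.04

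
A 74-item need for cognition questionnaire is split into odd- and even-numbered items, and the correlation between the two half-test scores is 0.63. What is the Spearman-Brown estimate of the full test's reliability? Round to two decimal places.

r_full = 2(0.63) / (1 + 0.63)
       = 1.2600 / 1.6300 = 0.7730

0.77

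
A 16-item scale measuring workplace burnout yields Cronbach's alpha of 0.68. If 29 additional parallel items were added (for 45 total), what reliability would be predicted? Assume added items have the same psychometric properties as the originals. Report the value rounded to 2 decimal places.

0.86

Length ratio n = 45/16 = 2.8125
Spearman-Brown: r_new = n·r / (1 + (n − 1)·r)
r_new = (2.8125 × 0.68) / (1 + (2.8125 − 1) × 0.68)
     = 1.9125 / 2.2325 = 0.8567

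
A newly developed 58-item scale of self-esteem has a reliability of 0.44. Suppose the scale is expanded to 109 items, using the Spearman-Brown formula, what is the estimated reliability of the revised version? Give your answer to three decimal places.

n = 109/58 = 1.8793
Apply the Spearman-Brown prophecy formula, r' = nr / [1 + (n − 1)r]:
r_new = (1.8793 × 0.44) / (1 + (1.8793 − 1) × 0.44)
     = 0.8269 / 1.3869 = 0.5962

0.596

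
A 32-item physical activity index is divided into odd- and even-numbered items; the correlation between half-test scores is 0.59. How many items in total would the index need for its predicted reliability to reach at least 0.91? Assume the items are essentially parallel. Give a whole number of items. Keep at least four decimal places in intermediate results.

113

Corrected full-test reliability: r_full = 2 × 0.59 / (1 + 0.59) ≈ 0.7421
n = r_tgt(1 − r_full) / [r_full(1 − r_tgt)] = 0.91 × 0.2579 / (0.7421 × 0.09) ≈ 3.5139
Required items = 3.5139 × 32 = 112.44, so 113 items.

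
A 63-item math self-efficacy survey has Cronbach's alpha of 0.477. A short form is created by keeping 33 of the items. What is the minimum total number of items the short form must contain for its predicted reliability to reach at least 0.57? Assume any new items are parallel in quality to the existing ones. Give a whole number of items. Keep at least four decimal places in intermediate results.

Short-form reliability: n = 33/63 = 0.5238; r_33 = n·r/(1+(n−1)r) ≈ 0.3233
Then solve for n' with r_old = 0.3233, r_target = 0.57: n' = 0.57(1 − 0.3233)/[0.3233(1 − 0.57)] = 2.7746
Items = 2.7746 × 33 ≈ 91.56 → 92

92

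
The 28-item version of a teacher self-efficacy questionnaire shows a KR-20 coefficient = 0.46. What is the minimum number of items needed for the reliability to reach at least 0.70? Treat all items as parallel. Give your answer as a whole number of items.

77

Rearranging the Spearman-Brown formula for n,
n = r_target (1 − r_old) / [ r_old (1 − r_target) ]
n = [0.70 × 0.54] / [0.46 × 0.30]
n = 0.3780 / 0.1380 ≈ 2.7391
2.7391 × 28 = 76.69 → 77 items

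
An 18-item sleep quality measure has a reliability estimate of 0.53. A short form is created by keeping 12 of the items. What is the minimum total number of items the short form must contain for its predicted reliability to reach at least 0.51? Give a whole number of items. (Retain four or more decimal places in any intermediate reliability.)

17

First, r for the 12-item form: n = 12/18 = 0.6667, so r_12 = 0.6667·0.53/(1 + (0.6667 − 1)·0.53) = 0.4292
Then solve for n' with r_old = 0.4292, r_target = 0.51: n' = 0.51(1 − 0.4292)/[0.4292(1 − 0.51)] = 1.3842
Total items = 1.3842 × 12 = 16.61, rounded up to 17.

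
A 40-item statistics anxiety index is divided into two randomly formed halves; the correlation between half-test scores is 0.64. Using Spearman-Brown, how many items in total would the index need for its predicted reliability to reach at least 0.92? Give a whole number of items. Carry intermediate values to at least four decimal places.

130

r_full = 2(0.64)/(1 + 0.64) = 0.7805
Solve Spearman-Brown for n: n = 0.92(1 − 0.7805) / [0.7805(1 − 0.92)] = 3.2341
Required items = 3.2341 × 40 = 129.36, so 130 items.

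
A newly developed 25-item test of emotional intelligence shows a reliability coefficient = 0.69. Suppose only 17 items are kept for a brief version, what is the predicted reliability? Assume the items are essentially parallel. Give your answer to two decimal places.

0.60

The new length is 17/25 = 0.68 times the old.
Apply the Spearman-Brown prophecy formula, r' = nr / [1 + (n − 1)r]:
r_new = (0.68 × 0.69) / (1 + (0.68 − 1) × 0.69)
     = 0.4692 / 0.7792 = 0.6022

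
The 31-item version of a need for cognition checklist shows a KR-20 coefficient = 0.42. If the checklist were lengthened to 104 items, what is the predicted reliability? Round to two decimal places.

n = 104/31 = 3.3548
By Spearman-Brown, r_new = n r / (1 + (n − 1) r).
r_new = 3.3548·0.42 / [1 + (3.3548 − 1)·0.42]
     = 1.4090 / 1.9890 = 0.7084

0.71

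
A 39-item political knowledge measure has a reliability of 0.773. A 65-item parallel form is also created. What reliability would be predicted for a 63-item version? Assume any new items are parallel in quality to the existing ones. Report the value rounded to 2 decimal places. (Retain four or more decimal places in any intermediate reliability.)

Only the ratio of lengths matters: n = 63/39 = 1.6154
r_{63} = n·r / (1 + (n − 1)·r) = 1.2487 / 1.4757 ≈ 0.8462

0.85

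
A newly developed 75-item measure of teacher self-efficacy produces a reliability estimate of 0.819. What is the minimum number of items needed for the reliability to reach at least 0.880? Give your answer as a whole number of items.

122

n = 0.880(1 − 0.819) / [0.819(1 − 0.880)]
  = 0.159280 / 0.098280 = 1.6207
Items needed = n × 75 = 1.6207 × 75 ≈ 121.55 → round up to 122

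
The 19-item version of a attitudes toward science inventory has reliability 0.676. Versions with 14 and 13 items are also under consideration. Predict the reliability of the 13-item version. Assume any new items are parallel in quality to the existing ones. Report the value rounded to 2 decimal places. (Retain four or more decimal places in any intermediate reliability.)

The 14-item form is not needed; work directly from the 19-item form with n = 13/19 = 0.6842.
r_{13} = n·r / (1 + (n − 1)·r) = 0.4625 / 0.7865 ≈ 0.5880

0.59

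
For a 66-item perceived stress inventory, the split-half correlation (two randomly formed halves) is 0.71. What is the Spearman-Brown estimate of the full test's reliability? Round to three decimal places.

The full test is twice the length of either half (n = 2).
r_full = 2(0.71) / (1 + 0.71)
       = 1.4200 / 1.7100 = 0.8304

0.830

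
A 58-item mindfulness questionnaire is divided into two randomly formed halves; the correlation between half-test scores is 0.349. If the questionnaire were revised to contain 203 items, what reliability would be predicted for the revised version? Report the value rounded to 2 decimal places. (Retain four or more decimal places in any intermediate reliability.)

Spearman-Brown correction (n = 2): r_full = 2·0.349/(1 + 0.349) = 0.5174
Length factor from 58 to 203 items: n = 203/58 = 3.5000
r_new = n·r_full / (1 + (n − 1)·r_full) = 1.8109 / 2.2935 ≈ 0.7896

0.79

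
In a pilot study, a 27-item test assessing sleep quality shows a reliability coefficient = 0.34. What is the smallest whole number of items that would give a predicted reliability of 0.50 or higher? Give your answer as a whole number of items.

Rearranging the Spearman-Brown formula for n,
n = r_target (1 − r_old) / [ r_old (1 − r_target) ]
n = [0.50 × 0.66] / [0.34 × 0.50]
  = 0.3300 / 0.1700 = 1.9412
So the test needs 1.9412 × 27 ≈ 52.41 items; rounding up, 53.

53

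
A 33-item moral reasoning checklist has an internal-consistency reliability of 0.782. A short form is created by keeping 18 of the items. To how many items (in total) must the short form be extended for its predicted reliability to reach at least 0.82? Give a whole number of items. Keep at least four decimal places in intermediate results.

First, r for the 18-item form: n = 18/33 = 0.5455, so r_18 = 0.5455·0.782/(1 + (0.5455 − 1)·0.782) = 0.6618
Then solve for n' with r_old = 0.6618, r_target = 0.82: n' = 0.82(1 − 0.6618)/[0.6618(1 − 0.82)] = 2.3280
Total items = 2.3280 × 18 = 41.90, rounded up to 42.

42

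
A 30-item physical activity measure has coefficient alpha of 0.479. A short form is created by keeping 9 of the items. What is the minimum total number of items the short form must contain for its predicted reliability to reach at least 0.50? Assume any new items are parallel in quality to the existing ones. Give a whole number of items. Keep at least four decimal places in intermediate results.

33

First, r for the 9-item form: n = 9/30 = 0.3000, so r_9 = 0.3000·0.479/(1 + (0.3000 − 1)·0.479) = 0.2162
Length factor from the short form to reach 0.50: n' = 0.50(1 − 0.2162) / [0.2162(1 − 0.50)] ≈ 3.6253
Items = 3.6253 × 9 ≈ 32.63 → 33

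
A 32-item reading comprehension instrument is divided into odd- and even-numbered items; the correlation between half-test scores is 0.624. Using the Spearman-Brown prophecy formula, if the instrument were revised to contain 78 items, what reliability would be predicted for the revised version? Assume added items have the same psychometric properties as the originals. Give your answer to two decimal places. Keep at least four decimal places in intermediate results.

0.89

Spearman-Brown correction (n = 2): r_full = 2·0.624/(1 + 0.624) = 0.7685
Then adjust to 78 items: n = 78/32 = 2.4375
r_new = n·r_full / (1 + (n − 1)·r_full) = 1.8732 / 2.1047 ≈ 0.8900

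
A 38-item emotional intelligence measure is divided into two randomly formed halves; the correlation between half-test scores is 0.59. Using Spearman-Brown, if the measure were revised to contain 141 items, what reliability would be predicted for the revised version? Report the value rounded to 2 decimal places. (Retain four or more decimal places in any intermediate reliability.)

Full-test reliability from the split-half r: r_full = 2(0.59)/(1 + 0.59) = 0.7421
Length factor from 38 to 141 items: n = 141/38 = 3.7105
r_new = n·r_full / (1 + (n − 1)·r_full) = 2.7536 / 3.0115 ≈ 0.9144

0.91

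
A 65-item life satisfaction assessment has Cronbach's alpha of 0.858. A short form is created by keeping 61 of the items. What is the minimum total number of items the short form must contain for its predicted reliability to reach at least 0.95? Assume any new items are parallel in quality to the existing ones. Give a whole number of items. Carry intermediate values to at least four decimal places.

Short-form reliability: n = 61/65 = 0.9385; r_61 = n·r/(1+(n−1)r) ≈ 0.8501
Then solve for n' with r_old = 0.8501, r_target = 0.95: n' = 0.95(1 − 0.8501)/[0.8501(1 − 0.95)] = 3.3503
Items = 3.3503 × 61 ≈ 204.37 → 205

205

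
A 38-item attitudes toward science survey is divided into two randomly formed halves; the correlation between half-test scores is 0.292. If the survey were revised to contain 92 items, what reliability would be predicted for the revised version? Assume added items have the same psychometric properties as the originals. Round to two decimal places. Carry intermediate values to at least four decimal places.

0.67

Full-test reliability from the split-half r: r_full = 2(0.292)/(1 + 0.292) = 0.4520
Then adjust to 92 items: n = 92/38 = 2.4211
r_new = n·r_full / (1 + (n − 1)·r_full) = 1.0943 / 1.6423 ≈ 0.6663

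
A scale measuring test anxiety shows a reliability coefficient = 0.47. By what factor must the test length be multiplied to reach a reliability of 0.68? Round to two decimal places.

2.40

Invert Spearman-Brown to solve for n:
n = r_target (1 − r_old) / [ r_old (1 − r_target) ]
n = 0.68(1 − 0.47) / [0.47(1 − 0.68)]
n = 0.3604 / 0.1504 ≈ 2.3963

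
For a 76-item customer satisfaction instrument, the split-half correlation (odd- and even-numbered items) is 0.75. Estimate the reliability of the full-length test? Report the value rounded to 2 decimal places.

0.86

The full test is twice the length of either half (n = 2).
r_full = 2(0.75) / (1 + 0.75)
r_full = 1.5000 / 1.7500 ≈ 0.8571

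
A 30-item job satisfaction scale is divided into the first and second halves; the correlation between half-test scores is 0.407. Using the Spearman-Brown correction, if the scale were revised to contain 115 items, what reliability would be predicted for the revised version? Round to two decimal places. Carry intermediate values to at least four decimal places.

First correct the split-half correlation to full-test reliability: r_full = 2 × 0.407 / (1 + 0.407) ≈ 0.5785
Then adjust to 115 items: n = 115/30 = 3.8333
r_new = n·r_full / (1 + (n − 1)·r_full) = 2.2176 / 2.6391 ≈ 0.8403

0.84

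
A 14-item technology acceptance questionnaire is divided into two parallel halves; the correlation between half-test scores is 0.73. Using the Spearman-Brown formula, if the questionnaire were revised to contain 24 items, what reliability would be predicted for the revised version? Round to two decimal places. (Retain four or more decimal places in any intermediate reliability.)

0.90

Full-test reliability from the split-half r: r_full = 2(0.73)/(1 + 0.73) = 0.8439
Length factor from 14 to 24 items: n = 24/14 = 1.7143
r_new = n·r_full / (1 + (n − 1)·r_full) = 1.4467 / 1.6028 ≈ 0.9026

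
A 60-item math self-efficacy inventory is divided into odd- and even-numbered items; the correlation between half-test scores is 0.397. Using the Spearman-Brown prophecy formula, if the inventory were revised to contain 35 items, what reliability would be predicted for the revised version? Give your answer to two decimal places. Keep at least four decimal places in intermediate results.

First correct the split-half correlation to full-test reliability: r_full = 2 × 0.397 / (1 + 0.397) ≈ 0.5684
Then adjust to 35 items: n = 35/60 = 0.5833
r_new = n·r_full / (1 + (n − 1)·r_full) = 0.3315 / 0.7631 ≈ 0.4344

0.43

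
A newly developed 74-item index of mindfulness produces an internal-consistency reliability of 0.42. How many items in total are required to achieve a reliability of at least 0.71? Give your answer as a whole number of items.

251

Rearranging the Spearman-Brown formula for n,
n = r*(1 − r) / [ r (1 − r*) ]
n = 0.71 × (1 − 0.42) / [ 0.42 × (1 − 0.71) ]
n = 0.4118 / 0.1218 ≈ 3.3810
So the test needs 3.3810 × 74 ≈ 250.19 items; rounding up, 251.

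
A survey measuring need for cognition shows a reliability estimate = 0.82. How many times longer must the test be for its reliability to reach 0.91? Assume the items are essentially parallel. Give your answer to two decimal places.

2.22

Spearman-Brown solved for the length factor n:
n = r_target (1 − r_old) / [ r_old (1 − r_target) ]
n = 0.91 × (1 − 0.82) / [ 0.82 × (1 − 0.91) ]
  = 0.1638 / 0.0738 = 2.2195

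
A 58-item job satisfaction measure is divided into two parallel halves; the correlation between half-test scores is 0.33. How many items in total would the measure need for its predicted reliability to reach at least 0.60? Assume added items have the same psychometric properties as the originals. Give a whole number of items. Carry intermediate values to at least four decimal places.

Corrected full-test reliability: r_full = 2 × 0.33 / (1 + 0.33) ≈ 0.4962
n = r_tgt(1 − r_full) / [r_full(1 − r_tgt)] = 0.60 × 0.5038 / (0.4962 × 0.40) ≈ 1.5230
Required items = 1.5230 × 58 = 88.33, so 89 items.

89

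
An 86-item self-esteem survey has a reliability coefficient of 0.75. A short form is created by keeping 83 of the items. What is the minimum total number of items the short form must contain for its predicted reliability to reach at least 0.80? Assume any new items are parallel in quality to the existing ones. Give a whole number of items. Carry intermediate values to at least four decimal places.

115

First, r for the 83-item form: n = 83/86 = 0.9651, so r_83 = 0.9651·0.75/(1 + (0.9651 − 1)·0.75) = 0.7433
Length factor from the short form to reach 0.80: n' = 0.80(1 − 0.7433) / [0.7433(1 − 0.80)] ≈ 1.3814
Items = 1.3814 × 83 ≈ 114.66 → 115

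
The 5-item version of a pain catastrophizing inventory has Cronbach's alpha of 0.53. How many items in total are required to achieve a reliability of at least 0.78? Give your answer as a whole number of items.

16

Spearman-Brown solved for the length factor n:
n = r_target (1 − r_old) / [ r_old (1 − r_target) ]
n = 0.78(1 − 0.53) / [0.53(1 − 0.78)]
  = 0.3666 / 0.1166 = 3.1441
3.1441 × 5 = 15.72 → 16 items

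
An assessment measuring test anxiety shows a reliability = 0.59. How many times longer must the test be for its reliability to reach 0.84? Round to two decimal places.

n = [0.84 × 0.41] / [0.59 × 0.16]
  = 0.3444 / 0.0944 = 3.6483

3.65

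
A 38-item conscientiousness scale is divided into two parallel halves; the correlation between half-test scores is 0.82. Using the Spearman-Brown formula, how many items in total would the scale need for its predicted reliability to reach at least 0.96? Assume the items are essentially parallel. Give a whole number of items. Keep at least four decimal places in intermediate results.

101

r_full = 2(0.82)/(1 + 0.82) = 0.9011
n = r_tgt(1 − r_full) / [r_full(1 − r_tgt)] = 0.96 × 0.0989 / (0.9011 × 0.04) ≈ 2.6341
Items = 2.6341 × 38 ≈ 100.10 → 101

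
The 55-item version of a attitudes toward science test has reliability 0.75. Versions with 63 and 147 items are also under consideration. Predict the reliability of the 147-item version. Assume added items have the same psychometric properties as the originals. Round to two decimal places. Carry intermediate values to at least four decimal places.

The 63-item form is not needed; work directly from the 55-item form with n = 147/55 = 2.6727.
r_{147} = n·r / (1 + (n − 1)·r) = 2.0045 / 2.2545 ≈ 0.8891

0.89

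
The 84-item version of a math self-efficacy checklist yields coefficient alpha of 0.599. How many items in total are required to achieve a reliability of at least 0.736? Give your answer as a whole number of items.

157

n = 0.736 × (1 − 0.599) / [ 0.599 × (1 − 0.736) ]
n = 0.295136 / 0.158136 ≈ 1.8663
1.8663 × 84 = 156.77 → 157 items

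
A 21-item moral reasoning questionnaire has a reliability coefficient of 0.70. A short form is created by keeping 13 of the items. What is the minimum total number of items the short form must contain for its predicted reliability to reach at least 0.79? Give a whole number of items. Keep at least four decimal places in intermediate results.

34

First, r for the 13-item form: n = 13/21 = 0.6190, so r_13 = 0.6190·0.70/(1 + (0.6190 − 1)·0.70) = 0.5909
Length factor from the short form to reach 0.79: n' = 0.79(1 − 0.5909) / [0.5909(1 − 0.79)] ≈ 2.6045
Total items = 2.6045 × 13 = 33.86, rounded up to 34.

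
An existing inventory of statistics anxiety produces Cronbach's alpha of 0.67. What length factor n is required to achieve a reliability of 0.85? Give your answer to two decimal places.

Rearranging the Spearman-Brown formula for n,
n = r_target (1 − r_old) / [ r_old (1 − r_target) ]
n = 0.85 × (1 − 0.67) / [ 0.67 × (1 − 0.85) ]
n = 0.2805 / 0.1005 ≈ 2.7910

2.79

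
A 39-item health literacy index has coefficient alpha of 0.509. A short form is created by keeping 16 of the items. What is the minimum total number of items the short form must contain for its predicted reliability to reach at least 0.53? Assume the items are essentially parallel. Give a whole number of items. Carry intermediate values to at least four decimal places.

First, r for the 16-item form: n = 16/39 = 0.4103, so r_16 = 0.4103·0.509/(1 + (0.4103 − 1)·0.509) = 0.2984
Then solve for n' with r_old = 0.2984, r_target = 0.53: n' = 0.53(1 − 0.2984)/[0.2984(1 − 0.53)] = 2.6514
Total items = 2.6514 × 16 = 42.42, rounded up to 43.

43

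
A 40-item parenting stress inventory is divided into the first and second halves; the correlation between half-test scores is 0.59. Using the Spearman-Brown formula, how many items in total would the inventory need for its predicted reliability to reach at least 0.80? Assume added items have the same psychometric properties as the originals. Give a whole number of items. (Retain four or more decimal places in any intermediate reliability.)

56

r_full = 2(0.59)/(1 + 0.59) = 0.7421
n = r_tgt(1 − r_full) / [r_full(1 − r_tgt)] = 0.80 × 0.2579 / (0.7421 × 0.20) ≈ 1.3901
Items = 1.3901 × 40 ≈ 55.60 → 56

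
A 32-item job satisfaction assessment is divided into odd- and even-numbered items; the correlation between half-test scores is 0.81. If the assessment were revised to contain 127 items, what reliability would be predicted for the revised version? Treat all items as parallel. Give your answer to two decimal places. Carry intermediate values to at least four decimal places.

Full-test reliability from the split-half r: r_full = 2(0.81)/(1 + 0.81) = 0.8950
Then adjust to 127 items: n = 127/32 = 3.9688
r_new = n·r_full / (1 + (n − 1)·r_full) = 3.5521 / 3.6571 ≈ 0.9713

0.97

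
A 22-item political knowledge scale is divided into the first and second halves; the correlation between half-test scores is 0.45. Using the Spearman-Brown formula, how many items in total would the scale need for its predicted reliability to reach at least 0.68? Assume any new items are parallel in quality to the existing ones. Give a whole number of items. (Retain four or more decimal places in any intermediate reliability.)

r_full = 2(0.45)/(1 + 0.45) = 0.6207
Solve Spearman-Brown for n: n = 0.68(1 − 0.6207) / [0.6207(1 − 0.68)] = 1.2986
Required items = 1.2986 × 22 = 28.57, so 29 items.

29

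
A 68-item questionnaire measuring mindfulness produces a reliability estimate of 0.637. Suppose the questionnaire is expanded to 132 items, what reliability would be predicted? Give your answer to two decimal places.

Length ratio n = 132/68 = 1.9412
Apply the Spearman-Brown prophecy formula, r' = nr / [1 + (n − 1)r]:
r_new = 1.9412·0.637 / [1 + (1.9412 − 1)·0.637]
     = 1.2365 / 1.5995 = 0.7731

0.77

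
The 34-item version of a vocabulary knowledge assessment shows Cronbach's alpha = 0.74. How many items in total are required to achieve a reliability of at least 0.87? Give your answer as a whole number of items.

80

Invert Spearman-Brown to solve for n:
n = r_target (1 − r_old) / [ r_old (1 − r_target) ]
n = [0.87 × 0.26] / [0.74 × 0.13]
  = 0.2262 / 0.0962 = 2.3514
2.3514 × 34 = 79.95 → 80 items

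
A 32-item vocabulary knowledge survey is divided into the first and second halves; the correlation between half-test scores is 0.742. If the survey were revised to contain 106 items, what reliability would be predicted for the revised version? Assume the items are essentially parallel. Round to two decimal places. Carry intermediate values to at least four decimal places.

First correct the split-half correlation to full-test reliability: r_full = 2 × 0.742 / (1 + 0.742) ≈ 0.8519
Length factor from 32 to 106 items: n = 106/32 = 3.3125
r_new = n·r_full / (1 + (n − 1)·r_full) = 2.8219 / 2.9700 ≈ 0.9501

0.95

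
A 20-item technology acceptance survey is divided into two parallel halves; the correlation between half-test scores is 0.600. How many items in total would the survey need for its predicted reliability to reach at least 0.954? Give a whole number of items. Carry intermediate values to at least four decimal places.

139

r_full = 2(0.600)/(1 + 0.600) = 0.7500
n = r_tgt(1 − r_full) / [r_full(1 − r_tgt)] = 0.954 × 0.2500 / (0.7500 × 0.046) ≈ 6.9130
Items = 6.9130 × 20 ≈ 138.26 → 139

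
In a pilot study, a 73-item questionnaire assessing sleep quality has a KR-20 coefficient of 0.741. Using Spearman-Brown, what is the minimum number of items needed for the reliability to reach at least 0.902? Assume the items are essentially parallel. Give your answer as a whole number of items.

235

Rearranging the Spearman-Brown formula for n,
n = r*(1 − r) / [ r (1 − r*) ]
n = 0.902 × (1 − 0.741) / [ 0.741 × (1 − 0.902) ]
n = 0.233618 / 0.072618 ≈ 3.2171
3.2171 × 73 = 234.85 → 235 items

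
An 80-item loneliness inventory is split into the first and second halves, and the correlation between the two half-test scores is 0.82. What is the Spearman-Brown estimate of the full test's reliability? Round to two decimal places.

Apply the Spearman-Brown correction with n = 2:
r_full = 2(0.82) / (1 + 0.82)
r_full = 1.6400 / 1.8200 ≈ 0.9011

0.90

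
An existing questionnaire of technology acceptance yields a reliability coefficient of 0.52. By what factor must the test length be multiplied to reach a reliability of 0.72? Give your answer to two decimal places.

2.37

n = 0.72 × (1 − 0.52) / [ 0.52 × (1 − 0.72) ]
  = 0.3456 / 0.1456 = 2.3736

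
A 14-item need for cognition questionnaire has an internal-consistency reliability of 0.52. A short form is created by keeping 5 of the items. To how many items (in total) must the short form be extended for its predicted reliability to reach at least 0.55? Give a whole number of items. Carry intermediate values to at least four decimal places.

First, r for the 5-item form: n = 5/14 = 0.3571, so r_5 = 0.3571·0.52/(1 + (0.3571 − 1)·0.52) = 0.2789
Length factor from the short form to reach 0.55: n' = 0.55(1 − 0.2789) / [0.2789(1 − 0.55)] ≈ 3.1601
Total items = 3.1601 × 5 = 15.80, rounded up to 16.

16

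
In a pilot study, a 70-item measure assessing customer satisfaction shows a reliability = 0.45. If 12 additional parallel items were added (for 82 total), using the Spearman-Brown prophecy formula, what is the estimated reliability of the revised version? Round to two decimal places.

0.49

Length ratio n = 82/70 = 1.1714
r_new = (1.1714 × 0.45) / (1 + (1.1714 − 1) × 0.45)
r_new = 0.5271 / 1.0771 ≈ 0.4894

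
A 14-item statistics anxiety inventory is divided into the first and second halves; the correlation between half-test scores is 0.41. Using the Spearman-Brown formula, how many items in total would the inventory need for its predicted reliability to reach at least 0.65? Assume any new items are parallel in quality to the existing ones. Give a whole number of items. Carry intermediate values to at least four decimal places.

19

Corrected full-test reliability: r_full = 2 × 0.41 / (1 + 0.41) ≈ 0.5816
Solve Spearman-Brown for n: n = 0.65(1 − 0.5816) / [0.5816(1 − 0.65)] = 1.3360
Items = 1.3360 × 14 ≈ 18.70 → 19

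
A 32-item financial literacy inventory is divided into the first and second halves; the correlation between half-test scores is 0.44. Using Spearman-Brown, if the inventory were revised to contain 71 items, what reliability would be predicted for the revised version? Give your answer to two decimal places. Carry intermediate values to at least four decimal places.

Spearman-Brown correction (n = 2): r_full = 2·0.44/(1 + 0.44) = 0.6111
Then adjust to 71 items: n = 71/32 = 2.2188
r_new = n·r_full / (1 + (n − 1)·r_full) = 1.3559 / 1.7448 ≈ 0.7771

0.78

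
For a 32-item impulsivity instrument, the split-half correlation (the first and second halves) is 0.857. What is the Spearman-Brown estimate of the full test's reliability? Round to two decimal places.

0.92

The full test is twice the length of either half (n = 2).
r_full = 2r_hh / (1 + r_hh) = 2 × 0.857 / (1 + 0.857)
       = 1.7140 / 1.8570 = 0.9230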